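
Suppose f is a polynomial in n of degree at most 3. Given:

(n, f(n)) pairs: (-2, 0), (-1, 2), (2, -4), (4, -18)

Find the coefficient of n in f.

-1

Write f(n) = an³ + bn² + cn + d; the 4 given values yield a linear system in the 4 coefficients.
Solving, the leading coefficient vanishes, and f(n) = -n² - n + 2.
The coefficient of n is -1.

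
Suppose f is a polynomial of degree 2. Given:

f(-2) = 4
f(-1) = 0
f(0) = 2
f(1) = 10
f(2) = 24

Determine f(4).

First differences: -4, 2, 8, 14. Second differences: 6, 6, 6.
Level-2 differences are constant, so f has degree 2.
Fitting a degree-2 polynomial gives f(k) = 3k² + 5k + 2.
Then f(4) = 70.

70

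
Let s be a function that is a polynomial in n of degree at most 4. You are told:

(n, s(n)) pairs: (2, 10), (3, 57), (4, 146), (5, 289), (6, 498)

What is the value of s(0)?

First differences: 47, 89, 143, 209. Second differences: 42, 54, 66. Third differences: 12, 12.
Level-3 differences are constant, so s has degree 3.
Fitting a degree-3 polynomial gives s(n) = 2n³ + 3n² - 6n - 6.
Then s(0) = -6.

-6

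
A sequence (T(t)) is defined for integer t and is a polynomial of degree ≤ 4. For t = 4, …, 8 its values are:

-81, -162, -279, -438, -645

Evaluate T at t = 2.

Write T(t) = at^4 + bt³ + ct² + dt + e; the 5 given values yield a linear system in the 5 coefficients.
Solving, the leading coefficient vanishes, and T(t) = -t³ - 3t² + 7t + 3.
Then T(2) = -3.

-3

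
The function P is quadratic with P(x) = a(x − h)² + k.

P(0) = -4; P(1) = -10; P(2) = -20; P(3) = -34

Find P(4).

-52

First differences -6, -10, -14; second difference -4 = 2a, so a = -2.
Expanding, the x-coefficient is −2ah = 4h; matching it to the data gives h = -1, and then k = -2.
So P(x) = -2(x + 1)² − 2.
P(4) = -2·5² − 2 = -52.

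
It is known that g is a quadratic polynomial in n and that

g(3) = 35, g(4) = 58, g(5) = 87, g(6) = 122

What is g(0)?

First differences: 23, 29, 35. Second differences: 6, 6.
Level-2 differences are constant, so g has degree 2.
Fitting a degree-2 polynomial gives g(n) = 3n² + 2n + 2.
The constant term is g(0) = 2.

2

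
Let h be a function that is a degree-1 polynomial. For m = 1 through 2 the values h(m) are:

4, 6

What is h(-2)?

Write h(m) = am + b; the 2 given values yield a linear system in the 2 coefficients.
Solving, h(m) = 2m + 2.
Then h(-2) = -2.

-2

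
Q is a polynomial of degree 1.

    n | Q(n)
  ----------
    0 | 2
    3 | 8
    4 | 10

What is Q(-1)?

Write Q(n) = an + b; the 3 given values yield a linear system in the 2 coefficients.
Solving, Q(n) = 2n + 2.
Then Q(-1) = 0.

0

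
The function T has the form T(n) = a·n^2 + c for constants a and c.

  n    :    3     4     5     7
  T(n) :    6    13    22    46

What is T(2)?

From T(3) = 6 and T(4) = 13: 9a + c = 6 and 16a + c = 13.
Subtracting: 7a = 7, so a = 1; then c = 6 − 1·9 = -3.
So T(n) = 1n² − 3, and T(2) = 1.

1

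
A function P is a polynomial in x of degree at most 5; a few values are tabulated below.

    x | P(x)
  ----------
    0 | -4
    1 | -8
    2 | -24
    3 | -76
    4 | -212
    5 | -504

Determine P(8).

-3396

First differences: -4, -16, -52, -136, -292. Second differences: -12, -36, -84, -156. Third differences: -24, -48, -72. Fourth differences: -24, -24.
Level-4 differences are constant, so P has degree 4.
Fitting a degree-4 polynomial gives P(x) = -x^4 + 2x³ - 5x² - 4.
Then P(8) = -3396.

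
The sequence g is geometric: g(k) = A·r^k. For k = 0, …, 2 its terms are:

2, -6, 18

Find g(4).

162

Consecutive ratio: -6/2 = -3, and 18/(-6) = -3, so r = -3.
Then A·(-3)^0 = 2 gives A = 2, and g(k) = 2·(-3)^k.
g(4) = 2·(-3)^4 = 162.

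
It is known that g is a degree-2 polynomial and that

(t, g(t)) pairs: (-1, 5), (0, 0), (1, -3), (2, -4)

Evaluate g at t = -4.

First differences: -5, -3, -1. Second differences: 2, 2.
Level-2 differences are constant, so g has degree 2.
Fitting a degree-2 polynomial gives g(t) = t² - 4t.
Then g(-4) = 32.

32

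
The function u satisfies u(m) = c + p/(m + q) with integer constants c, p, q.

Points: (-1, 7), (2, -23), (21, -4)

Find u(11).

(u(m) − c)(m + q) = p for each data point; the three points give a linear system in c and q, then p follows.
Solving: c = -3, q = -1, p = -20, so u(m) = -3 − 20/(m − 1).
Then u(11) = -3 − 20/10 = -5.

-5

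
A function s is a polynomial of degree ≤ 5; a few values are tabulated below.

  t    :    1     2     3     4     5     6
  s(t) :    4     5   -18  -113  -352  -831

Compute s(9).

-5028

Write s(t) = at^5 + bt^4 + ct³ + dt² + et + p; the 6 given values yield a linear system in the 6 coefficients.
Solving, the leading coefficient vanishes, and s(t) = -t^4 + 2t³ + t² - t + 3.
Then s(9) = -5028.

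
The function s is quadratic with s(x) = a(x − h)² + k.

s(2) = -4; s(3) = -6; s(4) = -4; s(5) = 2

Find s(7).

First differences -2, 2, 6; second difference 4 = 2a, so a = 2.
Expanding, the x-coefficient is −2ah = -4h; matching it to the data gives h = 3, and then k = -6.
So s(x) = 2(x − 3)² − 6.
s(7) = 2·4² − 6 = 26.

26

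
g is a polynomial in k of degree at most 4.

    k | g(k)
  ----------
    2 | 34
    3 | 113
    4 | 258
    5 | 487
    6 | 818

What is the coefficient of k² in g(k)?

6

Write g(k) = ak^4 + bk³ + ck² + dk + e; the 5 given values yield a linear system in the 5 coefficients.
Solving, the leading coefficient vanishes, and g(k) = 3k³ + 6k² - 8k + 2.
The coefficient of k² is 6.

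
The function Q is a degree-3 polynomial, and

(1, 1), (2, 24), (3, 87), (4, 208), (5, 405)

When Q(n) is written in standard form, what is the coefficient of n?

-4

First differences: 23, 63, 121, 197. Second differences: 40, 58, 76. Third differences: 18, 18.
Level-3 differences are constant, so Q has degree 3.
Fitting a degree-3 polynomial gives Q(n) = 3n³ + 2n² - 4n.
The coefficient of n is -4.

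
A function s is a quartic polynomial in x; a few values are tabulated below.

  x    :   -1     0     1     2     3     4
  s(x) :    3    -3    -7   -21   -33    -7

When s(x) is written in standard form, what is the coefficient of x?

First differences: -6, -4, -14, -12, 26. Second differences: 2, -10, 2, 38. Third differences: -12, 12, 36. Fourth differences: 24, 24.
Level-4 differences are constant, so s has degree 4.
Fitting a degree-4 polynomial gives s(x) = x^4 - 4x³ - x - 3.
The coefficient of x is -1.

-1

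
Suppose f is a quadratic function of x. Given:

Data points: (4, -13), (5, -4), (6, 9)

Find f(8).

47

Write f(x) = ax² + bx + c; the 3 given values yield a linear system in the 3 coefficients.
Solving, f(x) = 2x² - 9x - 9.
Then f(8) = 47.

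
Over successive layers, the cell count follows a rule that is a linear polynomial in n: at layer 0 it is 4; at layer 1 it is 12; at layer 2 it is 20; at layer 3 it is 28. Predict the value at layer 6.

52

Write the value at n as Q(n).
Write Q(n) = an + b; the 4 given values yield a linear system in the 2 coefficients.
Solving, Q(n) = 8n + 4.
Then Q(6) = 52.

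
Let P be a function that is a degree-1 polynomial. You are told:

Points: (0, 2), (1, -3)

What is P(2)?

-8

Write P(m) = am + b; the 2 given values yield a linear system in the 2 coefficients.
Solving, P(m) = -5m + 2.
Then P(2) = -8.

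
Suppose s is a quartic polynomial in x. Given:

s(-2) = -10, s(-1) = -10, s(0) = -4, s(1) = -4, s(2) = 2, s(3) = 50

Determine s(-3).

First differences: 0, 6, 0, 6, 48. Second differences: 6, -6, 6, 42. Third differences: -12, 12, 36. Fourth differences: 24, 24.
Level-4 differences are constant, so s has degree 4.
Fitting a degree-4 polynomial gives s(x) = x^4 - 4x² + 3x - 4.
Then s(-3) = 32.

32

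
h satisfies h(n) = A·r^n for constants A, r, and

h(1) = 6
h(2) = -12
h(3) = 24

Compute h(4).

-48

Consecutive ratio: -12/6 = -2, and 24/(-12) = -2, so r = -2.
Then A·(-2)^1 = 6 gives A = -3, and h(n) = -3·(-2)^n.
h(4) = -3·(-2)^4 = -48.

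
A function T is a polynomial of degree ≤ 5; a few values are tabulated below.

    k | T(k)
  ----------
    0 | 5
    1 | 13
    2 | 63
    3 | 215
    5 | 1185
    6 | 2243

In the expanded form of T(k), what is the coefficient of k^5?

0

Write T(k) = ak^5 + bk^4 + ck³ + dk² + ek + p; the 6 given values yield a linear system in the 6 coefficients.
Solving, the leading coefficient vanishes, and T(k) = k^4 + 4k³ + 2k² + k + 5.
The coefficient of k^5 is 0.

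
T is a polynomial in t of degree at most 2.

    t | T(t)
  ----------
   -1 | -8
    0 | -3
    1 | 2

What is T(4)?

17

First differences: 5, 5.
Level-1 differences are constant, so T has degree 1.
Fitting a degree-1 polynomial gives T(t) = 5t - 3.
Then T(4) = 17.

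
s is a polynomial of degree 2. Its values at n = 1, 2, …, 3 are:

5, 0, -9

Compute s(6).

Write s(n) = an² + bn + c; the 3 given values yield a linear system in the 3 coefficients.
Solving, s(n) = -2n² + n + 6.
Then s(6) = -60.

-60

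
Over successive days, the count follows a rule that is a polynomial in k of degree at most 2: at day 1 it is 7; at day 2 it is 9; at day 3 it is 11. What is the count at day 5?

Write the value at k as Q(k).
First differences: 2, 2.
Level-1 differences are constant, so Q has degree 1.
Fitting a degree-1 polynomial gives Q(k) = 2k + 5.
Then Q(5) = 15.

15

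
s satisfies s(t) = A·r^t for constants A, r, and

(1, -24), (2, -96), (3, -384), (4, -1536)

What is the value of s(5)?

-6144

Consecutive ratio: -96/(-24) = 4, and -384/(-96) = 4, so r = 4.
Then A·4^1 = -24 gives A = -6, and s(t) = -6·4^t.
s(5) = -6·4^5 = -6144.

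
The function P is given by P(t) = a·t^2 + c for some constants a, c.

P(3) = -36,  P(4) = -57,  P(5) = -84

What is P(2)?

-21

From P(3) = -36 and P(4) = -57: 9a + c = -36 and 16a + c = -57.
Subtracting: 7a = -21, so a = -3; then c = -36 − (-3)·9 = -9.
So P(t) = -3t² − 9, and P(2) = -21.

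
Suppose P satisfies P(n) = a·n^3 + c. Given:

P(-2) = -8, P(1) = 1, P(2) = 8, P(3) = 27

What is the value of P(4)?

64

From P(-2) = -8 and P(1) = 1: -8a + c = -8 and 1a + c = 1.
Subtracting: 9a = 9, so a = 1; then c = -8 − 1·(-8) = 0.
So P(n) = 1n³ + 0, and P(4) = 64.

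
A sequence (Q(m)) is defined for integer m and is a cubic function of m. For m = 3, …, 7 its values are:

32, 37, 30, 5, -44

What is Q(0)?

5

First differences: 5, -7, -25, -49. Second differences: -12, -18, -24. Third differences: -6, -6.
Level-3 differences are constant, so Q has degree 3.
Fitting a degree-3 polynomial gives Q(m) = -m³ + 6m² + 5.
The constant term is Q(0) = 5.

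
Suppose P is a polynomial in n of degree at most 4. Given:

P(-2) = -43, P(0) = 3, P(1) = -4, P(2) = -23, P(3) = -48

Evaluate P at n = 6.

Write P(n) = an^4 + bn³ + cn² + dn + e; the 5 given values yield a linear system in the 5 coefficients.
Solving, the leading coefficient vanishes, and P(n) = n³ - 9n² + n + 3.
Then P(6) = -99.

-99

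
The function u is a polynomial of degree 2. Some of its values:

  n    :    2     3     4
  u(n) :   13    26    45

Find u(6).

101

Write u(n) = an² + bn + c; the 3 given values yield a linear system in the 3 coefficients.
Solving, u(n) = 3n² - 2n + 5.
Then u(6) = 101.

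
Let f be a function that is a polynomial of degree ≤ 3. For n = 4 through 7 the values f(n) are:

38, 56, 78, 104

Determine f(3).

24

First differences: 18, 22, 26. Second differences: 4, 4.
Level-2 differences are constant, so f has degree 2.
Fitting a degree-2 polynomial gives f(n) = 2n² + 6.
Then f(3) = 24.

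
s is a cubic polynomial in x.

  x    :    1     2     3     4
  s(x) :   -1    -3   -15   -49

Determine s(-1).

Write s(x) = ax³ + bx² + cx + d; the 4 given values yield a linear system in the 4 coefficients.
Solving, s(x) = -2x³ + 7x² - 9x + 3.
Then s(-1) = 21.

21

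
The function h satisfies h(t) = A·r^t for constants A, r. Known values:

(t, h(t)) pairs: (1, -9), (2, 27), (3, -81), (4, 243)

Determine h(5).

Consecutive ratio: 27/(-9) = -3, and -81/27 = -3, so r = -3.
Then A·(-3)^1 = -9 gives A = 3, and h(t) = 3·(-3)^t.
h(5) = 3·(-3)^5 = -729.

-729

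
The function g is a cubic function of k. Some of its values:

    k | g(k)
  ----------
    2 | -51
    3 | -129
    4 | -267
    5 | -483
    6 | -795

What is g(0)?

-3

First differences: -78, -138, -216, -312. Second differences: -60, -78, -96. Third differences: -18, -18.
Level-3 differences are constant, so g has degree 3.
Fitting a degree-3 polynomial gives g(k) = -3k³ - 3k² - 6k - 3.
The constant term is g(0) = -3.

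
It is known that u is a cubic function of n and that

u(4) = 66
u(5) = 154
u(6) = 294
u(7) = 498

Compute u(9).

1146

Write u(n) = an³ + bn² + cn + d; the 4 given values yield a linear system in the 4 coefficients.
Solving, u(n) = 2n³ - 4n² + 2n - 6.
Then u(9) = 1146.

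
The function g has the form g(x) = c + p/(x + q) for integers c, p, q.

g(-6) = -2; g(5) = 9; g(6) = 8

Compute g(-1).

(g(x) − c)(x + q) = p for each data point; the three points give a linear system in c and q, then p follows.
Solving: c = 3, q = 0, p = 30, so g(x) = 3 + 30/(x + 0).
Then g(-1) = 3 + 30/(-1) = -27.

-27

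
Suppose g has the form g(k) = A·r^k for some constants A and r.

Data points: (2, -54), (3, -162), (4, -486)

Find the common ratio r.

3

Consecutive ratio: -162/(-54) = 3, and -486/(-162) = 3, so r = 3.
Then A·3^2 = -54 gives A = -6, and g(k) = -6·3^k.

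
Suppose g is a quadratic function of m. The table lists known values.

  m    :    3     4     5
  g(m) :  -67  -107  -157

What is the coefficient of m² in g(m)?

-5

Write g(m) = am² + bm + c; the 3 given values yield a linear system in the 3 coefficients.
Solving, g(m) = -5m² - 5m - 7.
The coefficient of m² is -5.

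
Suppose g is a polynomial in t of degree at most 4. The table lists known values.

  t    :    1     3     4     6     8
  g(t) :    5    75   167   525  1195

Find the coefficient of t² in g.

3

Write g(t) = at^4 + bt³ + ct² + dt + e; the 5 given values yield a linear system in the 5 coefficients.
Solving, the leading coefficient vanishes, and g(t) = 2t³ + 3t² - 3t + 3.
The coefficient of t² is 3.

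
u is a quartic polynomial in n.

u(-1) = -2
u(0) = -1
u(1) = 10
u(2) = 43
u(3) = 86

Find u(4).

103

Write u(n) = an^4 + bn³ + cn² + dn + e; the 5 given values yield a linear system in the 5 coefficients.
Solving, u(n) = -n^4 + 4n³ + 6n² + 2n - 1.
Then u(4) = 103.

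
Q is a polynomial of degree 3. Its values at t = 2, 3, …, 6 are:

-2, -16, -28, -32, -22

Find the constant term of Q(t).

8

First differences: -14, -12, -4, 10. Second differences: 2, 8, 14. Third differences: 6, 6.
Level-3 differences are constant, so Q has degree 3.
Fitting a degree-3 polynomial gives Q(t) = t³ - 8t² + 7t + 8.
The constant term is Q(0) = 8.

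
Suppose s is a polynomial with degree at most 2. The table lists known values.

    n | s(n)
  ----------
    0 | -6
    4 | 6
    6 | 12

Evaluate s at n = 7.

15

Write s(n) = an² + bn + c; the 3 given values yield a linear system in the 3 coefficients.
Solving, the leading coefficient vanishes, and s(n) = 3n - 6.
Then s(7) = 15.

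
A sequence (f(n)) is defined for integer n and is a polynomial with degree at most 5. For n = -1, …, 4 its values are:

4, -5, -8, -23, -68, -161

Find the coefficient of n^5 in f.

First differences: -9, -3, -15, -45, -93. Second differences: 6, -12, -30, -48. Third differences: -18, -18, -18.
Level-3 differences are constant, so f has degree 3.
Fitting a degree-3 polynomial gives f(n) = -3n³ + 3n² - 3n - 5.
The coefficient of n^5 is 0.

0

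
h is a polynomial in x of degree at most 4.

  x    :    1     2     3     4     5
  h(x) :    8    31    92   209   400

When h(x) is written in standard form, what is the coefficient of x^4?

0

First differences: 23, 61, 117, 191. Second differences: 38, 56, 74. Third differences: 18, 18.
Level-3 differences are constant, so h has degree 3.
Fitting a degree-3 polynomial gives h(x) = 3x³ + x² - x + 5.
The coefficient of x^4 is 0.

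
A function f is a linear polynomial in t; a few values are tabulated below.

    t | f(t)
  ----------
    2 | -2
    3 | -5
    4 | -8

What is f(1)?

1

Write f(t) = at + b; the 3 given values yield a linear system in the 2 coefficients.
Solving, f(t) = -3t + 4.
Then f(1) = 1.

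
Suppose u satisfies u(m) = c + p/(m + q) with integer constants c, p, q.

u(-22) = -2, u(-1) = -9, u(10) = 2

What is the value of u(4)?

(u(m) − c)(m + q) = p for each data point; the three points give a linear system in c and q, then p follows.
Solving: c = -1, q = -2, p = 24, so u(m) = -1 + 24/(m − 2).
Then u(4) = -1 + 24/2 = 11.

11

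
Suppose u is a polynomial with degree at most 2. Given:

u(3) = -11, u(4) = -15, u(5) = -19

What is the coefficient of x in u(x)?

-4

First differences: -4, -4.
Level-1 differences are constant, so u has degree 1.
Fitting a degree-1 polynomial gives u(x) = -4x + 1.
The coefficient of x is -4.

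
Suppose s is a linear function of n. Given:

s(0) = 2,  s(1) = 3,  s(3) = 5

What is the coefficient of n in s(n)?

Write s(n) = an + b; the 3 given values yield a linear system in the 2 coefficients.
Solving, s(n) = n + 2.
The coefficient of n is 1.

1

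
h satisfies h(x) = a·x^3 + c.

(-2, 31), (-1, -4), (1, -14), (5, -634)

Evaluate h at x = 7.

From h(-2) = 31 and h(-1) = -4: -8a + c = 31 and -1a + c = -4.
Subtracting: 7a = -35, so a = -5; then c = 31 − (-5)·(-8) = -9.
So h(x) = -5x³ − 9, and h(7) = -1724.

-1724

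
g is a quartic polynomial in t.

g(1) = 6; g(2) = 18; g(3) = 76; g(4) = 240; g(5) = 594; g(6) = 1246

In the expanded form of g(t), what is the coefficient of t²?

-2

First differences: 12, 58, 164, 354, 652. Second differences: 46, 106, 190, 298. Third differences: 60, 84, 108. Fourth differences: 24, 24.
Level-4 differences are constant, so g has degree 4.
Fitting a degree-4 polynomial gives g(t) = t^4 - 2t² + 3t + 4.
The coefficient of t² is -2.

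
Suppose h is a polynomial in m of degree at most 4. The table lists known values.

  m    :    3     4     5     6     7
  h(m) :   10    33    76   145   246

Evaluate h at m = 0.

1

First differences: 23, 43, 69, 101. Second differences: 20, 26, 32. Third differences: 6, 6.
Level-3 differences are constant, so h has degree 3.
Fitting a degree-3 polynomial gives h(m) = m³ - 2m² + 1.
Then h(0) = 1.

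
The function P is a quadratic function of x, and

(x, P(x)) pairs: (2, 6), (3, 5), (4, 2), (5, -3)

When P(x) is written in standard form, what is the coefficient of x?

Write P(x) = ax² + bx + c; the 4 given values yield a linear system in the 3 coefficients.
Solving, P(x) = -x² + 4x + 2.
The coefficient of x is 4.

4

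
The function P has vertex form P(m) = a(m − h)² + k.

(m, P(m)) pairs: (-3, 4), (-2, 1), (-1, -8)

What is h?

-3

First differences -3, -9; second difference -6 = 2a, so a = -3.
Expanding, the m-coefficient is −2ah = 6h; matching it to the data gives h = -3, and then k = 4.
So P(m) = -3(m + 3)² + 4.
Hence h = -3.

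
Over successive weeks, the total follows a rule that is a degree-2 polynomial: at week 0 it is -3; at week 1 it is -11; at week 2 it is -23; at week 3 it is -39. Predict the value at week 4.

Write the value at m as f(m).
First differences: -8, -12, -16. Second differences: -4, -4.
Level-2 differences are constant, so f has degree 2.
Fitting a degree-2 polynomial gives f(m) = -2m² - 6m - 3.
Then f(4) = -59.

-59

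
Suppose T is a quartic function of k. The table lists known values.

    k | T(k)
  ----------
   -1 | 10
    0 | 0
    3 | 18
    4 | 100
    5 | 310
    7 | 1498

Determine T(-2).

Write T(k) = ak^4 + bk³ + ck² + dk + e; the 6 given values yield a linear system in the 5 coefficients.
Solving, T(k) = k^4 - 3k³ + 3k² - 3k.
Then T(-2) = 58.

58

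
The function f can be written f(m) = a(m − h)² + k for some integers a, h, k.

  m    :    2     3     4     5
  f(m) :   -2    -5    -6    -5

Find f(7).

First differences -3, -1, 1; second difference 2 = 2a, so a = 1.
Expanding, the m-coefficient is −2ah = -2h; matching it to the data gives h = 4, and then k = -6.
So f(m) = 1(m − 4)² − 6.
f(7) = 1·3² − 6 = 3.

3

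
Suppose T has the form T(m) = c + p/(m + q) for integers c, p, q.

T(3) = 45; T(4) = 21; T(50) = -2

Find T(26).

(T(m) − c)(m + q) = p for each data point; the three points give a linear system in c and q, then p follows.
Solving: c = -3, q = -2, p = 48, so T(m) = -3 + 48/(m − 2).
Then T(26) = -3 + 48/24 = -1.

-1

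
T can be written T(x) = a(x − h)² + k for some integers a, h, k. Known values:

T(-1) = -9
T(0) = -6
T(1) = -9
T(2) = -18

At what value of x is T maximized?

First differences 3, -3, -9; second difference -6 = 2a, so a = -3.
Expanding, the x-coefficient is −2ah = 6h; matching it to the data gives h = 0, and then k = -6.
So T(x) = -3(x + 0)² − 6.
Hence h = 0.

0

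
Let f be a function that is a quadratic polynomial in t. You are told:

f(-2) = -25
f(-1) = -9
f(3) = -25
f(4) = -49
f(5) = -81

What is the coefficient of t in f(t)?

Write f(t) = at² + bt + c; the 5 given values yield a linear system in the 3 coefficients.
Solving, f(t) = -4t² + 4t - 1.
The coefficient of t is 4.

4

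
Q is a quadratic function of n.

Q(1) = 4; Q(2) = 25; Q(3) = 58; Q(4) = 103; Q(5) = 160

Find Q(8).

Write Q(n) = an² + bn + c; the 5 given values yield a linear system in the 3 coefficients.
Solving, Q(n) = 6n² + 3n - 5.
Then Q(8) = 403.

403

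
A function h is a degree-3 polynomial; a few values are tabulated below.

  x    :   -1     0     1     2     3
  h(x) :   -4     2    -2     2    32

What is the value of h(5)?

Write h(x) = ax³ + bx² + cx + d; the 5 given values yield a linear system in the 4 coefficients.
Solving, h(x) = 3x³ - 5x² - 2x + 2.
Then h(5) = 242.

242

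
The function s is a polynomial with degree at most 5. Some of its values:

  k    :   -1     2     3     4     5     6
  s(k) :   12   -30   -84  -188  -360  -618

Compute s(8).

Write s(k) = ak^5 + bk^4 + ck³ + dk² + ek + p; the 6 given values yield a linear system in the 6 coefficients.
Solving, the top 2 coefficients vanish, and s(k) = -3k³ + 2k² - 7k.
Then s(8) = -1464.

-1464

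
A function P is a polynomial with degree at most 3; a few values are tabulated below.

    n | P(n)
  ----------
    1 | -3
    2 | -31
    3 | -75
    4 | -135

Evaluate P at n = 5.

-211

Write P(n) = an³ + bn² + cn + d; the 4 given values yield a linear system in the 4 coefficients.
Solving, the leading coefficient vanishes, and P(n) = -8n² - 4n + 9.
Then P(5) = -211.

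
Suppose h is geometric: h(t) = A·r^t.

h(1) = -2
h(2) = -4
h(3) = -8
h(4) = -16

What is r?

Consecutive ratio: -4/(-2) = 2, and -8/(-4) = 2, so r = 2.
Then A·2^1 = -2 gives A = -1, and h(t) = -1·2^t.

2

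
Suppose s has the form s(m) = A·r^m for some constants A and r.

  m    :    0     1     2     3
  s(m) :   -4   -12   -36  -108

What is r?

3

Consecutive ratio: -12/(-4) = 3, and -36/(-12) = 3, so r = 3.
Then A·3^0 = -4 gives A = -4, and s(m) = -4·3^m.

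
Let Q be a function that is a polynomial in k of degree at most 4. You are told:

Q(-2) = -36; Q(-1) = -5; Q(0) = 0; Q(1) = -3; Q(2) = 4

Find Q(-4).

-248

Write Q(k) = ak^4 + bk³ + ck² + dk + e; the 5 given values yield a linear system in the 5 coefficients.
Solving, the leading coefficient vanishes, and Q(k) = 3k³ - 4k² - 2k.
Then Q(-4) = -248.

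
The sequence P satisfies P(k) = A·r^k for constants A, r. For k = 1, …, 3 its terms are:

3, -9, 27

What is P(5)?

243

Consecutive ratio: -9/3 = -3, and 27/(-9) = -3, so r = -3.
Then A·(-3)^1 = 3 gives A = -1, and P(k) = -1·(-3)^k.
P(5) = -1·(-3)^5 = 243.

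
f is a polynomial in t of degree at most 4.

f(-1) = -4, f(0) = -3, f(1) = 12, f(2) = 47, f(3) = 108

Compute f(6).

507

Write f(t) = at^4 + bt³ + ct² + dt + e; the 5 given values yield a linear system in the 5 coefficients.
Solving, the leading coefficient vanishes, and f(t) = t³ + 7t² + 7t - 3.
Then f(6) = 507.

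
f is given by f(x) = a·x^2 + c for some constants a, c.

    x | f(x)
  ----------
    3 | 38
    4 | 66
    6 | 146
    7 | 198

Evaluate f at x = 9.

326

From f(3) = 38 and f(4) = 66: 9a + c = 38 and 16a + c = 66.
Subtracting: 7a = 28, so a = 4; then c = 38 − 4·9 = 2.
So f(x) = 4x² + 2, and f(9) = 326.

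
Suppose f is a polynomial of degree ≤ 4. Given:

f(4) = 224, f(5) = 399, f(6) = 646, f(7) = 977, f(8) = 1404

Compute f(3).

109

First differences: 175, 247, 331, 427. Second differences: 72, 84, 96. Third differences: 12, 12.
Level-3 differences are constant, so f has degree 3.
Fitting a degree-3 polynomial gives f(t) = 2t³ + 6t² - t + 4.
Then f(3) = 109.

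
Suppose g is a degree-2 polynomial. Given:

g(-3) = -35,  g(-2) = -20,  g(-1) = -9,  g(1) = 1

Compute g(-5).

Write g(n) = an² + bn + c; the 4 given values yield a linear system in the 3 coefficients.
Solving, g(n) = -2n² + 5n - 2.
Then g(-5) = -77.

-77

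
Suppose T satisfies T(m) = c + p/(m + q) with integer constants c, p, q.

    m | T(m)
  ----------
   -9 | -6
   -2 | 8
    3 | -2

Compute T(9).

(T(m) − c)(m + q) = p for each data point; the three points give a linear system in c and q, then p follows.
Solving: c = -4, q = 3, p = 12, so T(m) = -4 + 12/(m + 3).
Then T(9) = -4 + 12/12 = -3.

-3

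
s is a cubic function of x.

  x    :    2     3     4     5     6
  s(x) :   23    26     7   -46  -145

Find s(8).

-529

First differences: 3, -19, -53, -99. Second differences: -22, -34, -46. Third differences: -12, -12.
Level-3 differences are constant, so s has degree 3.
Fitting a degree-3 polynomial gives s(x) = -2x³ + 7x² + 6x - 1.
Then s(8) = -529.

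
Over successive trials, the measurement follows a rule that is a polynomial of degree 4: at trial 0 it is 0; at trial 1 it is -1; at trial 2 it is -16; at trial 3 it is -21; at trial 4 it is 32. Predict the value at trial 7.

Write the value at t as u(t).
Write u(t) = at^4 + bt³ + ct² + dt + e; the 5 given values yield a linear system in the 5 coefficients.
Solving, u(t) = t^4 - 2t³ - 8t² + 8t.
Then u(7) = 1379.

1379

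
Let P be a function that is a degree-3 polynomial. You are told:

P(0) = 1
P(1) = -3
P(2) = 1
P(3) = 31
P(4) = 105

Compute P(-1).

First differences: -4, 4, 30, 74. Second differences: 8, 26, 44. Third differences: 18, 18.
Level-3 differences are constant, so P has degree 3.
Fitting a degree-3 polynomial gives P(k) = 3k³ - 5k² - 2k + 1.
Then P(-1) = -5.

-5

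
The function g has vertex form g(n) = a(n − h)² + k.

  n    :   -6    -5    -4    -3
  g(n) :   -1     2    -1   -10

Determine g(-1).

-46

First differences 3, -3, -9; second difference -6 = 2a, so a = -3.
Expanding, the n-coefficient is −2ah = 6h; matching it to the data gives h = -5, and then k = 2.
So g(n) = -3(n + 5)² + 2.
g(-1) = -3·4² + 2 = -46.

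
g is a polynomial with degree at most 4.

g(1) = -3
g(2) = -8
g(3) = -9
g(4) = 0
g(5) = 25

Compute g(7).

147

First differences: -5, -1, 9, 25. Second differences: 4, 10, 16. Third differences: 6, 6.
Level-3 differences are constant, so g has degree 3.
Fitting a degree-3 polynomial gives g(m) = m³ - 4m².
Then g(7) = 147.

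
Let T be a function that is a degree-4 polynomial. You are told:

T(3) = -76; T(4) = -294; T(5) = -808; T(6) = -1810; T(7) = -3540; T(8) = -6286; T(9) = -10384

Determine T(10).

-16218

Write T(x) = ax^4 + bx³ + cx² + dx + e; the 7 given values yield a linear system in the 5 coefficients.
Solving, T(x) = -2x^4 + 4x³ - 2x² - 2x + 2.
Then T(10) = -16218.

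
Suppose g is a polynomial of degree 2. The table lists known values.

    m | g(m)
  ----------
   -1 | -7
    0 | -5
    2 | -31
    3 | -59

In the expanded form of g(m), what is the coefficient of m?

-3

Write g(m) = am² + bm + c; the 4 given values yield a linear system in the 3 coefficients.
Solving, g(m) = -5m² - 3m - 5.
The coefficient of m is -3.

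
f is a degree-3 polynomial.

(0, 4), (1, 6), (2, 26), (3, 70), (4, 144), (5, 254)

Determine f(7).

606

First differences: 2, 20, 44, 74, 110. Second differences: 18, 24, 30, 36. Third differences: 6, 6, 6.
Level-3 differences are constant, so f has degree 3.
Fitting a degree-3 polynomial gives f(n) = n³ + 6n² - 5n + 4.
Then f(7) = 606.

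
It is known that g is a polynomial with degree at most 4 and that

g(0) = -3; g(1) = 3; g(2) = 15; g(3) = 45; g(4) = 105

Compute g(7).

First differences: 6, 12, 30, 60. Second differences: 6, 18, 30. Third differences: 12, 12.
Level-3 differences are constant, so g has degree 3.
Fitting a degree-3 polynomial gives g(t) = 2t³ - 3t² + 7t - 3.
Then g(7) = 585.

585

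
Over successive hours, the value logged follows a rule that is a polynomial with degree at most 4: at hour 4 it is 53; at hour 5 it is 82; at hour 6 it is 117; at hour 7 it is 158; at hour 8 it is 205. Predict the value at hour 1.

Write the value at k as f(k).
First differences: 29, 35, 41, 47. Second differences: 6, 6, 6.
Level-2 differences are constant, so f has degree 2.
Fitting a degree-2 polynomial gives f(k) = 3k² + 2k - 3.
Then f(1) = 2.

2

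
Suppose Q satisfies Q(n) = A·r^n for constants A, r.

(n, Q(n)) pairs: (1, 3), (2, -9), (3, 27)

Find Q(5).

Consecutive ratio: -9/3 = -3, and 27/(-9) = -3, so r = -3.
Then A·(-3)^1 = 3 gives A = -1, and Q(n) = -1·(-3)^n.
Q(5) = -1·(-3)^5 = 243.

243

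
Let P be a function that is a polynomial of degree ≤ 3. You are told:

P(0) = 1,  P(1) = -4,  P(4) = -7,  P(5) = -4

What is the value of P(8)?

17

Write P(t) = at³ + bt² + ct + d; the 4 given values yield a linear system in the 4 coefficients.
Solving, the leading coefficient vanishes, and P(t) = t² - 6t + 1.
Then P(8) = 17.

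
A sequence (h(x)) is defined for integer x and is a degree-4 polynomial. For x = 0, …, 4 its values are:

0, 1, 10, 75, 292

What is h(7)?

3535

Write h(x) = ax^4 + bx³ + cx² + dx + e; the 5 given values yield a linear system in the 5 coefficients.
Solving, h(x) = 2x^4 - 4x³ + 2x² + x.
Then h(7) = 3535.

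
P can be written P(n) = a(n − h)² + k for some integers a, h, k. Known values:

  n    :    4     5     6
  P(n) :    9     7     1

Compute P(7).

First differences -2, -6; second difference -4 = 2a, so a = -2.
Expanding, the n-coefficient is −2ah = 4h; matching it to the data gives h = 4, and then k = 9.
So P(n) = -2(n − 4)² + 9.
P(7) = -2·3² + 9 = -9.

-9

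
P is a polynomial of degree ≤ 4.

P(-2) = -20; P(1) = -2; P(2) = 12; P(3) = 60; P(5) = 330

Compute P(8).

Write P(k) = ak^4 + bk³ + ck² + dk + e; the 5 given values yield a linear system in the 5 coefficients.
Solving, the leading coefficient vanishes, and P(k) = 3k³ - k² - 4k.
Then P(8) = 1440.

1440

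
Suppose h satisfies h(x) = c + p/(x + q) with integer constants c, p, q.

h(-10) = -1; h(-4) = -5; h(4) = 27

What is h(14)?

(h(x) − c)(x + q) = p for each data point; the three points give a linear system in c and q, then p follows.
Solving: c = 3, q = -2, p = 48, so h(x) = 3 + 48/(x − 2).
Then h(14) = 3 + 48/12 = 7.

7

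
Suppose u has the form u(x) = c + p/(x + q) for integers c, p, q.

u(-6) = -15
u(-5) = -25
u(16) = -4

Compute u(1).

(u(x) − c)(x + q) = p for each data point; the three points give a linear system in c and q, then p follows.
Solving: c = -5, q = 4, p = 20, so u(x) = -5 + 20/(x + 4).
Then u(1) = -5 + 20/5 = -1.

-1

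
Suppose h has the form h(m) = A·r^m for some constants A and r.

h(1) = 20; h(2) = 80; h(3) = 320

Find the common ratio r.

Consecutive ratio: 80/20 = 4, and 320/80 = 4, so r = 4.
Then A·4^1 = 20 gives A = 5, and h(m) = 5·4^m.

4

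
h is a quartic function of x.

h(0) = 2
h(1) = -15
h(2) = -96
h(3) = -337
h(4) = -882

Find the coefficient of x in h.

-5

Write h(x) = ax^4 + bx³ + cx² + dx + e; the 5 given values yield a linear system in the 5 coefficients.
Solving, h(x) = -2x^4 - 4x³ - 6x² - 5x + 2.
The coefficient of x is -5.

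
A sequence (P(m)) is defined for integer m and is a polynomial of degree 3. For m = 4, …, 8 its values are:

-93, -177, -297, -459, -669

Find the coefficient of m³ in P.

-1

First differences: -84, -120, -162, -210. Second differences: -36, -42, -48. Third differences: -6, -6.
Level-3 differences are constant, so P has degree 3.
Fitting a degree-3 polynomial gives P(m) = -m³ - 3m² + 4m + 3.
The coefficient of m³ is -1.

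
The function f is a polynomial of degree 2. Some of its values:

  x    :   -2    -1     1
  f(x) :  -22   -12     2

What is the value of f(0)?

Write f(x) = ax² + bx + c; the 3 given values yield a linear system in the 3 coefficients.
Solving, f(x) = -x² + 7x - 4.
Then f(0) = -4.

-4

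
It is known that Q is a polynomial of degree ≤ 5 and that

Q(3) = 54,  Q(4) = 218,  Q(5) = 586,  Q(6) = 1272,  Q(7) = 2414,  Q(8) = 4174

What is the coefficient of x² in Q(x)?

-7

Write Q(x) = ax^5 + bx^4 + cx³ + dx² + ex + p; the 6 given values yield a linear system in the 6 coefficients.
Solving, the leading coefficient vanishes, and Q(x) = x^4 + x³ - 7x² + x + 6.
The coefficient of x² is -7.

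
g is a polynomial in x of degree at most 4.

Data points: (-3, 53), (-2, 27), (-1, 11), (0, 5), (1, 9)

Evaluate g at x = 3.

Write g(x) = ax^4 + bx³ + cx² + dx + e; the 5 given values yield a linear system in the 5 coefficients.
Solving, the top 2 coefficients vanish, and g(x) = 5x² - x + 5.
Then g(3) = 47.

47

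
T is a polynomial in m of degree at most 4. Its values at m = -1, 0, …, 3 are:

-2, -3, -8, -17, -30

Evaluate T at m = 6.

-93

First differences: -1, -5, -9, -13. Second differences: -4, -4, -4.
Level-2 differences are constant, so T has degree 2.
Fitting a degree-2 polynomial gives T(m) = -2m² - 3m - 3.
Then T(6) = -93.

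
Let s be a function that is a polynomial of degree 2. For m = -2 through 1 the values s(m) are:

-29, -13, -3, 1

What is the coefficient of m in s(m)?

7

Write s(m) = am² + bm + c; the 4 given values yield a linear system in the 3 coefficients.
Solving, s(m) = -3m² + 7m - 3.
The coefficient of m is 7.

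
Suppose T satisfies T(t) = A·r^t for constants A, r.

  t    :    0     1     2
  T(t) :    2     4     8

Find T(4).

Consecutive ratio: 4/2 = 2, and 8/4 = 2, so r = 2.
Then A·2^0 = 2 gives A = 2, and T(t) = 2·2^t.
T(4) = 2·2^4 = 32.

32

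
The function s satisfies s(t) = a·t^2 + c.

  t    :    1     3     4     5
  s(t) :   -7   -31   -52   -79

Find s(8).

From s(1) = -7 and s(3) = -31: 1a + c = -7 and 9a + c = -31.
Subtracting: 8a = -24, so a = -3; then c = -7 − (-3)·1 = -4.
So s(t) = -3t² − 4, and s(8) = -196.

-196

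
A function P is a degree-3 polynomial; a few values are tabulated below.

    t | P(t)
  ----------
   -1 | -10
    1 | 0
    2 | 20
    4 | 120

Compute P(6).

Write P(t) = at³ + bt² + ct + d; the 4 given values yield a linear system in the 4 coefficients.
Solving, P(t) = t³ + 3t² + 4t - 8.
Then P(6) = 340.

340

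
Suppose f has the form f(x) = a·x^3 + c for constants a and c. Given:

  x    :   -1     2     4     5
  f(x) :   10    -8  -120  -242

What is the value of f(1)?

6

From f(-1) = 10 and f(2) = -8: -1a + c = 10 and 8a + c = -8.
Subtracting: 9a = -18, so a = -2; then c = 10 − (-2)·(-1) = 8.
So f(x) = -2x³ + 8, and f(1) = 6.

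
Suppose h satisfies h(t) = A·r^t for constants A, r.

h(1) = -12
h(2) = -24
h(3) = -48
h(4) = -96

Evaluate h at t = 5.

Consecutive ratio: -24/(-12) = 2, and -48/(-24) = 2, so r = 2.
Then A·2^1 = -12 gives A = -6, and h(t) = -6·2^t.
h(5) = -6·2^5 = -192.

-192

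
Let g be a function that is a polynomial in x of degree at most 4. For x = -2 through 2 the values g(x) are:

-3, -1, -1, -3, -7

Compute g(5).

-31

First differences: 2, 0, -2, -4. Second differences: -2, -2, -2.
Level-2 differences are constant, so g has degree 2.
Fitting a degree-2 polynomial gives g(x) = -x² - x - 1.
Then g(5) = -31.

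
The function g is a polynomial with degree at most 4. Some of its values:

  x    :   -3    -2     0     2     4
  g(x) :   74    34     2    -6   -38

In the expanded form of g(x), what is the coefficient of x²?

Write g(x) = ax^4 + bx³ + cx² + dx + e; the 5 given values yield a linear system in the 5 coefficients.
Solving, the leading coefficient vanishes, and g(x) = -x³ + 3x² - 6x + 2.
The coefficient of x² is 3.

3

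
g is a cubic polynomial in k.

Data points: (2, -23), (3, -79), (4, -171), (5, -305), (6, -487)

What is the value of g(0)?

5

First differences: -56, -92, -134, -182. Second differences: -36, -42, -48. Third differences: -6, -6.
Level-3 differences are constant, so g has degree 3.
Fitting a degree-3 polynomial gives g(k) = -k³ - 9k² + 8k + 5.
Then g(0) = 5.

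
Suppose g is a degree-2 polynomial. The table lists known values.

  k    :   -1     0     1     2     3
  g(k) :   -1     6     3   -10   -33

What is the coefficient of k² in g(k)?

Write g(k) = ak² + bk + c; the 5 given values yield a linear system in the 3 coefficients.
Solving, g(k) = -5k² + 2k + 6.
The coefficient of k² is -5.

-5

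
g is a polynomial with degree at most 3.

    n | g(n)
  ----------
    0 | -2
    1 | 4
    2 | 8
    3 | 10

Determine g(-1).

-10

Write g(n) = an³ + bn² + cn + d; the 4 given values yield a linear system in the 4 coefficients.
Solving, the leading coefficient vanishes, and g(n) = -n² + 7n - 2.
Then g(-1) = -10.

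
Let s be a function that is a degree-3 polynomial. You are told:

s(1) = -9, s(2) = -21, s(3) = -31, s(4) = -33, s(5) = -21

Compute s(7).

69

Write s(n) = an³ + bn² + cn + d; the 5 given values yield a linear system in the 4 coefficients.
Solving, s(n) = n³ - 5n² - 4n - 1.
Then s(7) = 69.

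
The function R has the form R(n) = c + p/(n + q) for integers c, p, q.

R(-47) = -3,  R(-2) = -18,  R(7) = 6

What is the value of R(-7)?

-8

(R(n) − c)(n + q) = p for each data point; the three points give a linear system in c and q, then p follows.
Solving: c = -2, q = -1, p = 48, so R(n) = -2 + 48/(n − 1).
Then R(-7) = -2 + 48/(-8) = -8.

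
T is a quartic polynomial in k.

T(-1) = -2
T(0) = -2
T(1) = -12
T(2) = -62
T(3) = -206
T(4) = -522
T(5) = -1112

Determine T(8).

-5906

First differences: 0, -10, -50, -144, -316, -590. Second differences: -10, -40, -94, -172, -274. Third differences: -30, -54, -78, -102. Fourth differences: -24, -24, -24.
Level-4 differences are constant, so T has degree 4.
Fitting a degree-4 polynomial gives T(k) = -k^4 - 3k³ - 4k² - 2k - 2.
Then T(8) = -5906.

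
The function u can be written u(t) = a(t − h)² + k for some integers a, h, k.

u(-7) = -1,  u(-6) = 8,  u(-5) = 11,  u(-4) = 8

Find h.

First differences 9, 3, -3; second difference -6 = 2a, so a = -3.
Expanding, the t-coefficient is −2ah = 6h; matching it to the data gives h = -5, and then k = 11.
So u(t) = -3(t + 5)² + 11.
Hence h = -5.

-5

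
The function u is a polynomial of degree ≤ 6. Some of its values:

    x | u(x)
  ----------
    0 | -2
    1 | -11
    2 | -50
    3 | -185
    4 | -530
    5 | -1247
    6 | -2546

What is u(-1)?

-5

First differences: -9, -39, -135, -345, -717, -1299. Second differences: -30, -96, -210, -372, -582. Third differences: -66, -114, -162, -210. Fourth differences: -48, -48, -48.
Level-4 differences are constant, so u has degree 4.
Fitting a degree-4 polynomial gives u(x) = -2x^4 + x³ - 4x² - 4x - 2.
Then u(-1) = -5.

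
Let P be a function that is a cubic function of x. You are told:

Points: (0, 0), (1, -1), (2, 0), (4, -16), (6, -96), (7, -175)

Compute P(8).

-288

Write P(x) = ax³ + bx² + cx + d; the 6 given values yield a linear system in the 4 coefficients.
Solving, P(x) = -x³ + 4x² - 4x.
Then P(8) = -288.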